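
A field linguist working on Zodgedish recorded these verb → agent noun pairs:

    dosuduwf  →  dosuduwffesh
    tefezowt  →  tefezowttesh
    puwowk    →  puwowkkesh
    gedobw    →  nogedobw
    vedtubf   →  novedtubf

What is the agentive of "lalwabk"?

nolalwabk

vedtubf and dosuduwf both end in -f yet inflect differently (novedtubf, dosuduwffesh), so the final letter is not what conditions the rule; the second-to-last letter is.
"lalwabk" has second-to-last letter 'b'. The stems whose second-to-last letter is 'b' (vedtubf → novedtubf, gedobw → nogedobw) add the prefix no-.
The other pattern: stems whose second-to-last letter is 'w' double the final consonant and add -esh.
So lalwabk → nolalwabk.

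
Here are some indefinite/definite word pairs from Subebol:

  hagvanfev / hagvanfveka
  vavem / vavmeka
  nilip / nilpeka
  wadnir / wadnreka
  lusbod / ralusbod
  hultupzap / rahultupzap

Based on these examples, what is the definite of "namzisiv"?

namzisveka

nilip and hultupzap both end in -p yet inflect differently (nilpeka, rahultupzap), so the final letter is not what conditions the rule; the last vowel is.
"namzisiv" has last vowel 'i'. The stems whose last vowel is 'i' (nilip → nilpeka, wadnir → wadnreka) delete the last vowel and add -eka.
The other pattern: stems whose last vowel is 'a' or 'o' add the prefix ra-.
So namzisiv → namzisveka.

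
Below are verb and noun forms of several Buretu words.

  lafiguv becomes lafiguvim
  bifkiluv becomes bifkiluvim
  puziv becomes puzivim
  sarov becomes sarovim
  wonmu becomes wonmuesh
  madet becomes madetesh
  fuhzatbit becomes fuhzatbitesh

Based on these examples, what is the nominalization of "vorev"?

vorevim

"vorev" ends in -v. The stems ending in -v (lafiguv → lafiguvim, bifkiluv → bifkiluvim, puziv → puzivim) add -im.
So vorev → vorevim.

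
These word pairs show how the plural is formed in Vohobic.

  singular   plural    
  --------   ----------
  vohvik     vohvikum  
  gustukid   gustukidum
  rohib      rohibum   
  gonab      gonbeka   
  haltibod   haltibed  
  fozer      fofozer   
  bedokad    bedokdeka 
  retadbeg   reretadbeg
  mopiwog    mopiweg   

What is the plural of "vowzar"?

gustukid and haltibod both end in -d yet inflect differently (gustukidum, haltibed), so the final letter is not what conditions the rule; the last vowel is.
"vowzar" has last vowel 'a'. The stems whose last vowel is 'a' (bedokad → bedokdeka, gonab → gonbeka) delete the last vowel and add -eka.
So vowzar → vowzreka.

vowzreka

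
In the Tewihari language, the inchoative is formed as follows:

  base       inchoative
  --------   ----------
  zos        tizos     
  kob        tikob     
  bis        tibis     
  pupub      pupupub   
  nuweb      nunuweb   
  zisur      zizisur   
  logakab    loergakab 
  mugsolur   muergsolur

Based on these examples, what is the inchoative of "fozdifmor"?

foerzdifmor

kob and pupub both end in -b yet inflect differently (tikob, pupupub), so the final letter is not what conditions the rule; the number of vowels is.
"fozdifmor" has 3 vowels. The stems with 3 vowels (logakab → loergakab, mugsolur → muergsolur) insert -er- after the first vowel.
So fozdifmor → foerzdifmor.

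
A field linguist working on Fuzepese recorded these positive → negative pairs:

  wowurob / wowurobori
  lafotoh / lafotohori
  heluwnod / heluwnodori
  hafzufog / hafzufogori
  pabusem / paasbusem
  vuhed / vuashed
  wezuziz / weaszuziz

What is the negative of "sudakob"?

sudakobori

heluwnod and vuhed both end in -d yet inflect differently (heluwnodori, vuashed), so the final letter is not what conditions the rule; the last vowel is.
"sudakob" has last vowel 'o'. The stems whose last vowel is 'o' (wowurob → wowurobori, lafotoh → lafotohori, heluwnod → heluwnodori) add -ori.
The other pattern: stems whose last vowel is 'e' or 'i' insert -as- after the first vowel.
So sudakob → sudakobori.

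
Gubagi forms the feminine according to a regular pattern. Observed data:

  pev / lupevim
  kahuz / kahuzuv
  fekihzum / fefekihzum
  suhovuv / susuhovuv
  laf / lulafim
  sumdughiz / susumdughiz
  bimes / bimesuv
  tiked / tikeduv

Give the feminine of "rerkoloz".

kahuz and sumdughiz both end in -z yet inflect differently (kahuzuv, susumdughiz), so the final letter is not what conditions the rule; the number of vowels is.
"rerkoloz" has 3 vowels. The stems with 3 vowels (sumdughiz → susumdughiz, suhovuv → susuhovuv, fekihzum → fefekihzum) repeat the first consonant+vowel as a prefix.
So rerkoloz → rererkoloz.

rererkoloz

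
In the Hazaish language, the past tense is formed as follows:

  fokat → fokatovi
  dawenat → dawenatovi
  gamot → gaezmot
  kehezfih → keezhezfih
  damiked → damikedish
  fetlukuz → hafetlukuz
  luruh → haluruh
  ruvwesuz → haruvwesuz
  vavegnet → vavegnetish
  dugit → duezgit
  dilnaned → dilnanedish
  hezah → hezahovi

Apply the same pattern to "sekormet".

"sekormet" has last vowel 'e'. The stems whose last vowel is 'e' (damiked → damikedish, vavegnet → vavegnetish, dilnaned → dilnanedish) add -ish.
The other patterns: stems whose last vowel is 'a' add -ovi; stems whose last vowel is 'u' add the prefix ha-; stems whose last vowel is 'i' or 'o' insert -ez- after the first vowel.
So sekormet → sekormetish.

sekormetish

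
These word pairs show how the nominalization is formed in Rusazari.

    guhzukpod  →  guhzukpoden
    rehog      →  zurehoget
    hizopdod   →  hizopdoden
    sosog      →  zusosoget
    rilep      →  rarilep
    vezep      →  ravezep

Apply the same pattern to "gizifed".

gizifeden

hizopdod and sosog both have last vowel 'o' yet inflect differently (hizopdoden, zusosoget), so the last vowel is not what conditions the rule; the final letter is.
"gizifed" ends in -d. The stems ending in -d (hizopdod → hizopdoden, guhzukpod → guhzukpoden) add -en.
The other patterns: stems ending in -p add the prefix ra-; stems ending in -g add zu- … -et around the stem.
So gizifed → gizifeden.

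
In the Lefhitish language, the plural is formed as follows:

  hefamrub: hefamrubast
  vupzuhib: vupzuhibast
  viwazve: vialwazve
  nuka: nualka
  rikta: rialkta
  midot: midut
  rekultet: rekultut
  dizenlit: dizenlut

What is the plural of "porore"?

poalrore

"porore" ends in -e. The one such stem in the data (viwazve → vialwazve) inserts -al- after the first vowel (as do nuka, rikta), so the same rule applies.
The other patterns: stems ending in -b add -ast; stems ending in -t change the last vowel to 'u'.
So porore → poalrore.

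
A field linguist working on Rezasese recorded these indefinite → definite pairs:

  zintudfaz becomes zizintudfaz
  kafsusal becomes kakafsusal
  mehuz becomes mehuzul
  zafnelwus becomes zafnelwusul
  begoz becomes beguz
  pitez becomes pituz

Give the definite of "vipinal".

vivipinal

"vipinal" has last vowel 'a'. The stems whose last vowel is 'a' (zintudfaz → zizintudfaz, kafsusal → kakafsusal) repeat the first consonant+vowel as a prefix.
The other patterns: stems whose last vowel is 'u' add -ul; stems whose last vowel is 'e' or 'o' change the last vowel to 'u'.
So vipinal → vivipinal.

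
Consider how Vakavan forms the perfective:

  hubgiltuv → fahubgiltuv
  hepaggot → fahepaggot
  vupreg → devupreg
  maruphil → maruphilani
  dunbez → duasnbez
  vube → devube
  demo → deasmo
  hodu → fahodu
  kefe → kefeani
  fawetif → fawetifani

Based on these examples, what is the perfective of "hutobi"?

"hutobi" begins with h-. The stems beginning with h- (hubgiltuv → fahubgiltuv, hepaggot → fahepaggot, hodu → fahodu) add the prefix fa-.
So hutobi → fahutobi.

fahutobi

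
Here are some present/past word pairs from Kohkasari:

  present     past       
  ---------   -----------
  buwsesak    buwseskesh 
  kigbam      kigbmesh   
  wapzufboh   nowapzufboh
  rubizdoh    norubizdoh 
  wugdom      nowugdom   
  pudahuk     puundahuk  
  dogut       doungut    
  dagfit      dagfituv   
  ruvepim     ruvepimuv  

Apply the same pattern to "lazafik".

lazafikuv

kigbam and wugdom both end in -m yet inflect differently (kigbmesh, nowugdom), so the final letter is not what conditions the rule; the last vowel is.
"lazafik" has last vowel 'i'. The stems whose last vowel is 'i' (dagfit → dagfituv, ruvepim → ruvepimuv) add -uv.
The other patterns: stems whose last vowel is 'a' delete the last vowel and add -esh; stems whose last vowel is 'o' add the prefix no-; stems whose last vowel is 'u' insert -un- after the first vowel.
So lazafik → lazafikuv.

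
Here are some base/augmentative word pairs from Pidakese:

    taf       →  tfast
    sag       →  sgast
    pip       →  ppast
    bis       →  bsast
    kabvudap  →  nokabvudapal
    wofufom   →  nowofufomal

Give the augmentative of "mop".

pip and kabvudap both end in -p yet inflect differently (ppast, nokabvudapal), so the final letter is not what conditions the rule; the number of vowels is.
"mop" has 1 vowel. The stems with 1 vowel (taf → tfast, sag → sgast, pip → ppast) delete the last vowel and add -ast.
The other pattern: stems with 3 vowels add no- … -al around the stem.
So mop → mpast.

mpast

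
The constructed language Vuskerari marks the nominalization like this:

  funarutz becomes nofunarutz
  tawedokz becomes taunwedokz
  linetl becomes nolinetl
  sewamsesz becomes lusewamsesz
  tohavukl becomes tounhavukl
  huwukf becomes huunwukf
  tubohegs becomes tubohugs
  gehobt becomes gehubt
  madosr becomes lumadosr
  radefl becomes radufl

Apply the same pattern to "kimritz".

nokimritz

"kimritz" has second-to-last letter 't'. The stems whose second-to-last letter is 't' (funarutz → nofunarutz, linetl → nolinetl) add the prefix no-.
The other patterns: stems whose second-to-last letter is 'k' insert -un- after the first vowel; stems whose second-to-last letter is 's' add the prefix lu-; stems whose second-to-last letter is 'b', 'f' or 'g' change the last vowel to 'u'.
So kimritz → nokimritz.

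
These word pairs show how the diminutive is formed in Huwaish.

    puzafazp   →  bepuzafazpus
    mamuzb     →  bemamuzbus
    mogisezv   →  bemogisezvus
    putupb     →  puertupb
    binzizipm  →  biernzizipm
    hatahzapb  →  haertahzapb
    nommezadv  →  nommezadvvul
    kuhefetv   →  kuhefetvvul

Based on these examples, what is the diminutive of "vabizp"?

mamuzb and putupb both end in -b yet inflect differently (bemamuzbus, puertupb), so the final letter is not what conditions the rule; the second-to-last letter is.
"vabizp" has second-to-last letter 'z'. The stems whose second-to-last letter is 'z' (puzafazp → bepuzafazpus, mamuzb → bemamuzbus, mogisezv → bemogisezvus) add be- … -us around the stem.
So vabizp → bevabizpus.

bevabizpus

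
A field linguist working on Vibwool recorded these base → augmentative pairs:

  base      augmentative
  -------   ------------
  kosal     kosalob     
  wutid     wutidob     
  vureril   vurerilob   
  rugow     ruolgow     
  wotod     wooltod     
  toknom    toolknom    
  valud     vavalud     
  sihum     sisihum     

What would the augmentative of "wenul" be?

wewenul

"wenul" has last vowel 'u'. The stems whose last vowel is 'u' (valud → vavalud, sihum → sisihum) repeat the first consonant+vowel as a prefix.
The other patterns: stems whose last vowel is 'a' or 'i' add -ob; stems whose last vowel is 'o' insert -ol- after the first vowel.
So wenul → wewenul.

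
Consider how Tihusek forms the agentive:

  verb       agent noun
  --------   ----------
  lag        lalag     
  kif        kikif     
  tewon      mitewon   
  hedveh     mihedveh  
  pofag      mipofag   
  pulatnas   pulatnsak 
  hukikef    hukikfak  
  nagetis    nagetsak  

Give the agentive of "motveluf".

lag and pofag both end in -g yet inflect differently (lalag, mipofag), so the final letter is not what conditions the rule; the number of vowels is.
"motveluf" has 3 vowels. The stems with 3 vowels (pulatnas → pulatnsak, hukikef → hukikfak, nagetis → nagetsak) delete the last vowel and add -ak.
The other patterns: stems with 1 vowel repeat the first consonant+vowel as a prefix; stems with 2 vowels add the prefix mi-.
So motveluf → motvelfak.

motvelfak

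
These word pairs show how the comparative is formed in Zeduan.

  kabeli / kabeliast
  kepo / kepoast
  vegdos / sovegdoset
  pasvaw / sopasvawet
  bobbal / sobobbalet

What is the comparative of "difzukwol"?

kepo and vegdos both have last vowel 'o' yet inflect differently (kepoast, sovegdoset), so the last vowel is not what conditions the rule; whether the stem ends in a vowel or a consonant is.
"difzukwol" ends in a consonant. The stems ending in a consonant (vegdos → sovegdoset, pasvaw → sopasvawet, bobbal → sobobbalet) add so- … -et around the stem.
So difzukwol → sodifzukwolet.

sodifzukwolet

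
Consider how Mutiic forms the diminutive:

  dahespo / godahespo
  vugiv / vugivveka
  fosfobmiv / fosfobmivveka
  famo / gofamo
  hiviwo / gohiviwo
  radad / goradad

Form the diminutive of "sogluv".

fosfobmiv and famo both begin with f- yet inflect differently (fosfobmivveka, gofamo), so the first letter is not what conditions the rule; the final letter is.
"sogluv" ends in -v. The stems ending in -v (fosfobmiv → fosfobmivveka, vugiv → vugivveka) double the final consonant and add -eka.
So sogluv → sogluvveka.

sogluvveka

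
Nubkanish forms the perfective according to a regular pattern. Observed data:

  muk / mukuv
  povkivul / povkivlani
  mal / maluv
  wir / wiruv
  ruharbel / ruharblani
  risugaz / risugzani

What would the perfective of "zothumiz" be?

mal and ruharbel both end in -l yet inflect differently (maluv, ruharblani), so the final letter is not what conditions the rule; the number of vowels is.
"zothumiz" has 3 vowels. The stems with 3 vowels (ruharbel → ruharblani, risugaz → risugzani, povkivul → povkivlani) delete the last vowel and add -ani.
The other pattern: stems with 1 vowel add -uv.
So zothumiz → zothumzani.

zothumzani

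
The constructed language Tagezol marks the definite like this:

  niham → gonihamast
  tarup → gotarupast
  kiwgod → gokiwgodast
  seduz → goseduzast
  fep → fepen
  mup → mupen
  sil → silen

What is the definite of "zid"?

tarup and fep both end in -p yet inflect differently (gotarupast, fepen), so the final letter is not what conditions the rule; the number of vowels is.
"zid" has 1 vowel. The stems with 1 vowel (fep → fepen, mup → mupen, sil → silen) add -en.
So zid → ziden.

ziden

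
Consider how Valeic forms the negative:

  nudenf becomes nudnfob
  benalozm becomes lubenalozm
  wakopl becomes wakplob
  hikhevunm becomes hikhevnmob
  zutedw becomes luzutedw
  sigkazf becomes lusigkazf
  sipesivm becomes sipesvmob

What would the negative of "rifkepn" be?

benalozm and hikhevunm both end in -m yet inflect differently (lubenalozm, hikhevnmob), so the final letter is not what conditions the rule; the second-to-last letter is.
"rifkepn" has second-to-last letter 'p'. The one such stem in the data (wakopl → wakplob) deletes the last vowel and adds -ob (as do hikhevunm, nudenf), so the same rule applies.
The other pattern: stems whose second-to-last letter is 'd' or 'z' add the prefix lu-.
So rifkepn → rifkpnob.

rifkpnob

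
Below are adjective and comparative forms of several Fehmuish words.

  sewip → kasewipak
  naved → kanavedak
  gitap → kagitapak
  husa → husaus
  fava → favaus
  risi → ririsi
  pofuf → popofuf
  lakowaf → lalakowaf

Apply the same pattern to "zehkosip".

"zehkosip" ends in -p. The stems ending in -p (sewip → kasewipak, gitap → kagitapak) add ka- … -ak around the stem.
So zehkosip → kazehkosipak.

kazehkosipak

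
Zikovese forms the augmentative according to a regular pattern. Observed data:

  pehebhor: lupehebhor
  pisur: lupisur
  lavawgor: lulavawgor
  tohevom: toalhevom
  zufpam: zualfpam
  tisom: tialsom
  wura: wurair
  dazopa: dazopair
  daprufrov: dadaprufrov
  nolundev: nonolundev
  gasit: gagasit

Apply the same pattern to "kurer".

pehebhor and tohevom both have last vowel 'o' yet inflect differently (lupehebhor, toalhevom), so the last vowel is not what conditions the rule; the final letter is.
"kurer" ends in -r. The stems ending in -r (pehebhor → lupehebhor, pisur → lupisur, lavawgor → lulavawgor) add the prefix lu-.
So kurer → lukurer.

lukurer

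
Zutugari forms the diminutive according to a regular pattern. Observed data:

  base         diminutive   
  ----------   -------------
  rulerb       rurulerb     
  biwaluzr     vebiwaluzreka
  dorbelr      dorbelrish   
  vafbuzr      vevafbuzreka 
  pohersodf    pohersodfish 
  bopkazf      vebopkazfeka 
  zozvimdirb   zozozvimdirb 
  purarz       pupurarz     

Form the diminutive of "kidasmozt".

vekidasmozteka

bopkazf and pohersodf both end in -f yet inflect differently (vebopkazfeka, pohersodfish), so the final letter is not what conditions the rule; the second-to-last letter is.
"kidasmozt" has second-to-last letter 'z'. The stems whose second-to-last letter is 'z' (vafbuzr → vevafbuzreka, biwaluzr → vebiwaluzreka, bopkazf → vebopkazfeka) add ve- … -eka around the stem.
So kidasmozt → vekidasmozteka.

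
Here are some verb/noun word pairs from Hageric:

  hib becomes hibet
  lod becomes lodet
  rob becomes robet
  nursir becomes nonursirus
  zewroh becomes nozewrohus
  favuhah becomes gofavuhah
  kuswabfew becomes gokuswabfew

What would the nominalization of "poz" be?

zewroh and favuhah both end in -h yet inflect differently (nozewrohus, gofavuhah), so the final letter is not what conditions the rule; the number of vowels is.
"poz" has 1 vowel. The stems with 1 vowel (hib → hibet, lod → lodet, rob → robet) add -et.
The other patterns: stems with 2 vowels add no- … -us around the stem; stems with 3 vowels add the prefix go-.
So poz → pozet.

pozet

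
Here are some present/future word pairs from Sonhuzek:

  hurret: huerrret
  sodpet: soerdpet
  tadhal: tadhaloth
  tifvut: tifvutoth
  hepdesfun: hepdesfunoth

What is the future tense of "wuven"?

"wuven" has last vowel 'e'. The stems whose last vowel is 'e' (hurret → huerrret, sodpet → soerdpet) insert -er- after the first vowel.
The other pattern: stems whose last vowel is 'a' or 'u' add -oth.
So wuven → wuerven.

wuerven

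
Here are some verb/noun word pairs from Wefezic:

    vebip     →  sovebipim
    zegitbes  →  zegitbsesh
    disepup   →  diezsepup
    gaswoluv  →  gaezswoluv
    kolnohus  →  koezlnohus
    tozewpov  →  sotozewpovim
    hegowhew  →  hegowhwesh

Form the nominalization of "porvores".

"porvores" has last vowel 'e'. The stems whose last vowel is 'e' (zegitbes → zegitbsesh, hegowhew → hegowhwesh) delete the last vowel and add -esh.
So porvores → porvorsesh.

porvorsesh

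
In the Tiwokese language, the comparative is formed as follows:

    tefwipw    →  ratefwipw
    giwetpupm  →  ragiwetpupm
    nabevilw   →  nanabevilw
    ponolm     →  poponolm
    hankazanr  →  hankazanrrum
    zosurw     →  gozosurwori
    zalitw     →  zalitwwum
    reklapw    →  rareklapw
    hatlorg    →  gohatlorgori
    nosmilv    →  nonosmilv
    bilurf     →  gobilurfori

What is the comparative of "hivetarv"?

gohivetarvori

nabevilw and zosurw both end in -w yet inflect differently (nanabevilw, gozosurwori), so the final letter is not what conditions the rule; the second-to-last letter is.
"hivetarv" has second-to-last letter 'r'. The stems whose second-to-last letter is 'r' (hatlorg → gohatlorgori, zosurw → gozosurwori, bilurf → gobilurfori) add go- … -ori around the stem.
The other patterns: stems whose second-to-last letter is 'l' repeat the first consonant+vowel as a prefix; stems whose second-to-last letter is 'p' add the prefix ra-; stems whose second-to-last letter is 'n' or 't' double the final consonant and add -um.
So hivetarv → gohivetarvori.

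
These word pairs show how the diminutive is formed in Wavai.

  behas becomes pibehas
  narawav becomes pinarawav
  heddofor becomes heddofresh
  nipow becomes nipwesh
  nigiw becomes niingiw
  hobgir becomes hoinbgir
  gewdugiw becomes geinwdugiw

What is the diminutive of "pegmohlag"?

pipegmohlag

nipow and nigiw both end in -w yet inflect differently (nipwesh, niingiw), so the final letter is not what conditions the rule; the last vowel is.
"pegmohlag" has last vowel 'a'. The stems whose last vowel is 'a' (behas → pibehas, narawav → pinarawav) add the prefix pi-.
So pegmohlag → pipegmohlag.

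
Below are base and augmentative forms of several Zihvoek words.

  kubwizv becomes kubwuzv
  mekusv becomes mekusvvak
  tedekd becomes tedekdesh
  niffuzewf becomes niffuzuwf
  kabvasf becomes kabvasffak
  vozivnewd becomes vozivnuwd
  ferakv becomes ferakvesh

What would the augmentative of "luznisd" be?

"luznisd" has second-to-last letter 's'. The stems whose second-to-last letter is 's' (mekusv → mekusvvak, kabvasf → kabvasffak) double the final consonant and add -ak.
The other patterns: stems whose second-to-last letter is 'k' add -esh; stems whose second-to-last letter is 'w' or 'z' change the last vowel to 'u'.
So luznisd → luznisddak.

luznisddak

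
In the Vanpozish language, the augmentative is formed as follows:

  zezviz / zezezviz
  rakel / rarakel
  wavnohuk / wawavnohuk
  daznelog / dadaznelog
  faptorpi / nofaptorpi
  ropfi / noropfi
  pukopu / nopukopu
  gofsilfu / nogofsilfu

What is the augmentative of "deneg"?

dedeneg

zezviz and faptorpi both have last vowel 'i' yet inflect differently (zezezviz, nofaptorpi), so the last vowel is not what conditions the rule; whether the stem ends in a vowel or a consonant is.
"deneg" ends in a consonant. The stems ending in a consonant (zezviz → zezezviz, rakel → rarakel, wavnohuk → wawavnohuk) repeat the first consonant+vowel as a prefix.
The other pattern: stems ending in a vowel add the prefix no-.
So deneg → dedeneg.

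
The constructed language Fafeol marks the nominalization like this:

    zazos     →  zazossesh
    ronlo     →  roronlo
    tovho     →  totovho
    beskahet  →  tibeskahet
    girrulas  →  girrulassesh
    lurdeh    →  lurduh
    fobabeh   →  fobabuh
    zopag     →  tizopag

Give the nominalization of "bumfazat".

tibumfazat

"bumfazat" ends in -t. The one such stem in the data (beskahet → tibeskahet) adds the prefix ti-, so the same rule applies.
So bumfazat → tibumfazat.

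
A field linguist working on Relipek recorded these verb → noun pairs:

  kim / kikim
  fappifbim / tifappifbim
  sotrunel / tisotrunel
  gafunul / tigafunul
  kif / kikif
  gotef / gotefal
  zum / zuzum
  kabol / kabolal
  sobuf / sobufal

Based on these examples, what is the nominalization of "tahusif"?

titahusif

kif and gotef both end in -f yet inflect differently (kikif, gotefal), so the final letter is not what conditions the rule; the number of vowels is.
"tahusif" has 3 vowels. The stems with 3 vowels (gafunul → tigafunul, fappifbim → tifappifbim, sotrunel → tisotrunel) add the prefix ti-.
The other patterns: stems with 1 vowel repeat the first consonant+vowel as a prefix; stems with 2 vowels add -al.
So tahusif → titahusif.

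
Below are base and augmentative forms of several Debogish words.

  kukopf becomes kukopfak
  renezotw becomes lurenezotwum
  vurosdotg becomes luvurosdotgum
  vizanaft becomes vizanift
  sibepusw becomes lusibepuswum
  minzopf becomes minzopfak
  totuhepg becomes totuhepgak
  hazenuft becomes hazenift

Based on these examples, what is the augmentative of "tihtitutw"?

lutihtitutwum

"tihtitutw" has second-to-last letter 't'. The stems whose second-to-last letter is 't' (renezotw → lurenezotwum, vurosdotg → luvurosdotgum) add lu- … -um around the stem.
The other patterns: stems whose second-to-last letter is 'p' add -ak; stems whose second-to-last letter is 'f' change the last vowel to 'i'.
So tihtitutw → lutihtitutwum.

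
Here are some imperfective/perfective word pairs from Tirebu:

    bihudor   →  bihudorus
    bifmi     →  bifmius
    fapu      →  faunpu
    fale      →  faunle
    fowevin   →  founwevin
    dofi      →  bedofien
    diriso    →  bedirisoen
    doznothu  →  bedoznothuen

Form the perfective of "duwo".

bifmi and dofi both end in -i yet inflect differently (bifmius, bedofien), so the final letter is not what conditions the rule; the first letter is.
"duwo" begins with d-. The stems beginning with d- (dofi → bedofien, diriso → bedirisoen, doznothu → bedoznothuen) add be- … -en around the stem.
So duwo → beduwoen.

beduwoen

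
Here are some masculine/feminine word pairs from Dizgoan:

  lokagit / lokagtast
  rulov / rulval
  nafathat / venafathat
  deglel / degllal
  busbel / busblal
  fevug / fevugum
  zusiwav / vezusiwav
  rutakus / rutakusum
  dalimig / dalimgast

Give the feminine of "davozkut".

rulov and zusiwav both end in -v yet inflect differently (rulval, vezusiwav), so the final letter is not what conditions the rule; the last vowel is.
"davozkut" has last vowel 'u'. The stems whose last vowel is 'u' (rutakus → rutakusum, fevug → fevugum) add -um.
The other patterns: stems whose last vowel is 'e' or 'o' delete the last vowel and add -al; stems whose last vowel is 'a' add the prefix ve-; stems whose last vowel is 'i' delete the last vowel and add -ast.
So davozkut → davozkutum.

davozkutum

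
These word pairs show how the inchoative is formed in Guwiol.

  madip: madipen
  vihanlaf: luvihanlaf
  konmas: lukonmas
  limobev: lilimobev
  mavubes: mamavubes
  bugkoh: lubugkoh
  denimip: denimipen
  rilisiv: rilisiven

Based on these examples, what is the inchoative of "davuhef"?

dadavuhef

rilisiv and limobev both end in -v yet inflect differently (rilisiven, lilimobev), so the final letter is not what conditions the rule; the last vowel is.
"davuhef" has last vowel 'e'. The stems whose last vowel is 'e' (limobev → lilimobev, mavubes → mamavubes) repeat the first consonant+vowel as a prefix.
So davuhef → dadavuhef.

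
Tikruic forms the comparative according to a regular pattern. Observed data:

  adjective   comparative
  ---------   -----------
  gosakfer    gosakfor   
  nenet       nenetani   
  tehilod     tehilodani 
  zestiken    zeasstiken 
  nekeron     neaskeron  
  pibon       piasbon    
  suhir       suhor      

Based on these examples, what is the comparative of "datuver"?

datuvor

zestiken and gosakfer both have last vowel 'e' yet inflect differently (zeasstiken, gosakfor), so the last vowel is not what conditions the rule; the final letter is.
"datuver" ends in -r. The stems ending in -r (suhir → suhor, gosakfer → gosakfor) change the last vowel to 'o'.
The other patterns: stems ending in -n insert -as- after the first vowel; stems ending in -d or -t add -ani.
So datuver → datuvor.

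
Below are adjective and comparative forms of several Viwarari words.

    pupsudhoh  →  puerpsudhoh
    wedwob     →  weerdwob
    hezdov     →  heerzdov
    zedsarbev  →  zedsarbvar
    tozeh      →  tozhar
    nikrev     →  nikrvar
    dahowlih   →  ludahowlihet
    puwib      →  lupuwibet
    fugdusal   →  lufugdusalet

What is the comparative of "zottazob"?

hezdov and zedsarbev both end in -v yet inflect differently (heerzdov, zedsarbvar), so the final letter is not what conditions the rule; the last vowel is.
"zottazob" has last vowel 'o'. The stems whose last vowel is 'o' (pupsudhoh → puerpsudhoh, wedwob → weerdwob, hezdov → heerzdov) insert -er- after the first vowel.
The other patterns: stems whose last vowel is 'e' delete the last vowel and add -ar; stems whose last vowel is 'a' or 'i' add lu- … -et around the stem.
So zottazob → zoerttazob.

zoerttazob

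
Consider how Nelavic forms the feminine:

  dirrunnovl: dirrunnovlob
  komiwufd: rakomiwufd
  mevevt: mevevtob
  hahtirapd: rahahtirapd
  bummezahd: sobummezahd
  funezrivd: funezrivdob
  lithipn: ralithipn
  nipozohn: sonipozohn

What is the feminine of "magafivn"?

funezrivd and bummezahd both end in -d yet inflect differently (funezrivdob, sobummezahd), so the final letter is not what conditions the rule; the second-to-last letter is.
"magafivn" has second-to-last letter 'v'. The stems whose second-to-last letter is 'v' (funezrivd → funezrivdob, mevevt → mevevtob, dirrunnovl → dirrunnovlob) add -ob.
The other patterns: stems whose second-to-last letter is 'h' add the prefix so-; stems whose second-to-last letter is 'f' or 'p' add the prefix ra-.
So magafivn → magafivnob.

magafivnob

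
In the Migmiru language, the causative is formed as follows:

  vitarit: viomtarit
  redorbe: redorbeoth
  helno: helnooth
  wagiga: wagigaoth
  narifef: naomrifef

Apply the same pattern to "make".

makeoth

"make" ends in a vowel. The stems ending in a vowel (redorbe → redorbeoth, helno → helnooth, wagiga → wagigaoth) add -oth.
So make → makeoth.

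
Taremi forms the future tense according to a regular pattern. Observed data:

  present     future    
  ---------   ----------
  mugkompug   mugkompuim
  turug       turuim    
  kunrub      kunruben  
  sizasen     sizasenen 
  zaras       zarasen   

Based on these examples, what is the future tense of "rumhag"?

mugkompug and kunrub both have last vowel 'u' yet inflect differently (mugkompuim, kunruben), so the last vowel is not what conditions the rule; the final letter is.
"rumhag" ends in -g. The stems ending in -g (mugkompug → mugkompuim, turug → turuim) drop the final letter and add -im.
The other pattern: stems ending in -b, -n or -s add -en.
So rumhag → rumhaim.

rumhaim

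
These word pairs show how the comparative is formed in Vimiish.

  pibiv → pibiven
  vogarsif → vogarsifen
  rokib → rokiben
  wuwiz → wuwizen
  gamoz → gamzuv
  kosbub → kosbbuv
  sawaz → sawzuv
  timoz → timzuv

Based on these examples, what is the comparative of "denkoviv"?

wuwiz and gamoz both end in -z yet inflect differently (wuwizen, gamzuv), so the final letter is not what conditions the rule; the last vowel is.
"denkoviv" has last vowel 'i'. The stems whose last vowel is 'i' (pibiv → pibiven, vogarsif → vogarsifen, rokib → rokiben) add -en.
The other pattern: stems whose last vowel is 'a', 'o' or 'u' delete the last vowel and add -uv.
So denkoviv → denkoviven.

denkoviven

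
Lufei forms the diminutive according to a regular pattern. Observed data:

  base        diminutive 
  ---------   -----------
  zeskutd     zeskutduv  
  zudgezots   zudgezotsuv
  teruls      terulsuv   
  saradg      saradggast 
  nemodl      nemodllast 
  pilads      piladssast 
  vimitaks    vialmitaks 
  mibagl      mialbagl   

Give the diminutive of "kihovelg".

kihovelguv

zudgezots and pilads both end in -s yet inflect differently (zudgezotsuv, piladssast), so the final letter is not what conditions the rule; the second-to-last letter is.
"kihovelg" has second-to-last letter 'l'. The one such stem in the data (teruls → terulsuv) adds -uv, so the same rule applies.
The other patterns: stems whose second-to-last letter is 'd' double the final consonant and add -ast; stems whose second-to-last letter is 'g' or 'k' insert -al- after the first vowel.
So kihovelg → kihovelguv.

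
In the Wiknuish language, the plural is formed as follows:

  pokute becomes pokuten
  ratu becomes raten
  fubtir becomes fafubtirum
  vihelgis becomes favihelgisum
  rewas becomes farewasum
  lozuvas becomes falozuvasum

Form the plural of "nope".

ratu and rewas both begin with r- yet inflect differently (raten, farewasum), so the first letter is not what conditions the rule; whether the stem ends in a vowel or a consonant is.
"nope" ends in a vowel. The stems ending in a vowel (pokute → pokuten, ratu → raten) drop the final letter and add -en.
So nope → nopen.

nopen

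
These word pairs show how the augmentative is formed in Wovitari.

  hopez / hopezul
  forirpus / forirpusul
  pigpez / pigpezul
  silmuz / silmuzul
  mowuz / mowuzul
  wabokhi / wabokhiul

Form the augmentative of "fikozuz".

Every pair shown (hopez → hopezul, forirpus → forirpusul, pigpez → pigpezul, …) follows the same rule: add -ul.
So fikozuz → fikozuzul.

fikozuzul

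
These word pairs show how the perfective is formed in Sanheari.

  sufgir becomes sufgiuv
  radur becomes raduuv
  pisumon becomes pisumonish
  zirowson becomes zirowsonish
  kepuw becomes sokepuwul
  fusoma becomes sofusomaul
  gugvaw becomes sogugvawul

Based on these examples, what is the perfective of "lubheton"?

"lubheton" ends in -n. The stems ending in -n (pisumon → pisumonish, zirowson → zirowsonish) add -ish.
So lubheton → lubhetonish.

lubhetonish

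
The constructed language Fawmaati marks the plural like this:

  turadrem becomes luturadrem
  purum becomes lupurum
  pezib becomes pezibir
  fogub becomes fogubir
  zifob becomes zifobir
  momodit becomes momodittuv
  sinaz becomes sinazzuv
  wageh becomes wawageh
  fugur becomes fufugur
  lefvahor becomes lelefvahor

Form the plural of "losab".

losabir

purum and fogub both have last vowel 'u' yet inflect differently (lupurum, fogubir), so the last vowel is not what conditions the rule; the final letter is.
"losab" ends in -b. The stems ending in -b (pezib → pezibir, fogub → fogubir, zifob → zifobir) add -ir.
The other patterns: stems ending in -m add the prefix lu-; stems ending in -t or -z double the final consonant and add -uv; stems ending in -h or -r repeat the first consonant+vowel as a prefix.
So losab → losabir.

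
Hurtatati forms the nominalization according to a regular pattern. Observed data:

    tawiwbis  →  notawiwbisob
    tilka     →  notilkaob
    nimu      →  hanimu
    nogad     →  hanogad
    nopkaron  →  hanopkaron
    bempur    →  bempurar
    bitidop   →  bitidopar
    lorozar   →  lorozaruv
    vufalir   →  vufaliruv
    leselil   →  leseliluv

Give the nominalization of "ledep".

ledepuv

"ledep" begins with l-. The stems beginning with l- (lorozar → lorozaruv, leselil → leseliluv) add -uv.
The other patterns: stems beginning with t- add no- … -ob around the stem; stems beginning with n- add the prefix ha-; stems beginning with b- add -ar.
So ledep → ledepuv.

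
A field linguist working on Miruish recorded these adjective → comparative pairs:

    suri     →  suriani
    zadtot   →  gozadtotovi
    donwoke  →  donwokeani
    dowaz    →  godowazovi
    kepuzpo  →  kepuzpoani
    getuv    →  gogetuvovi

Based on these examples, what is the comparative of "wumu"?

kepuzpo and zadtot both have last vowel 'o' yet inflect differently (kepuzpoani, gozadtotovi), so the last vowel is not what conditions the rule; whether the stem ends in a vowel or a consonant is.
"wumu" ends in a vowel. The stems ending in a vowel (donwoke → donwokeani, suri → suriani, kepuzpo → kepuzpoani) add -ani.
The other pattern: stems ending in a consonant add go- … -ovi around the stem.
So wumu → wumuani.

wumuani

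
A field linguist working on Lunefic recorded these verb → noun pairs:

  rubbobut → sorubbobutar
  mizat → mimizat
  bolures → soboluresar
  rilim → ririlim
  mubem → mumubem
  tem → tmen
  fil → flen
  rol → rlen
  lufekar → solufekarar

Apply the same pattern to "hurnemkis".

sohurnemkisar

"hurnemkis" has 3 vowels. The stems with 3 vowels (lufekar → solufekarar, bolures → soboluresar, rubbobut → sorubbobutar) add so- … -ar around the stem.
So hurnemkis → sohurnemkisar.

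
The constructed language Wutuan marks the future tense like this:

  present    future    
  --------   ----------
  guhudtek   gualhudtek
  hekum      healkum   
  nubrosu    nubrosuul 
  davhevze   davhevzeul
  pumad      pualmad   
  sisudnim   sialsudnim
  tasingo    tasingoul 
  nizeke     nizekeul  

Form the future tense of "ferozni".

ferozniul

nizeke and guhudtek both have last vowel 'e' yet inflect differently (nizekeul, gualhudtek), so the last vowel is not what conditions the rule; whether the stem ends in a vowel or a consonant is.
"ferozni" ends in a vowel. The stems ending in a vowel (tasingo → tasingoul, nizeke → nizekeul, davhevze → davhevzeul) add -ul.
The other pattern: stems ending in a consonant insert -al- after the first vowel.
So ferozni → ferozniul.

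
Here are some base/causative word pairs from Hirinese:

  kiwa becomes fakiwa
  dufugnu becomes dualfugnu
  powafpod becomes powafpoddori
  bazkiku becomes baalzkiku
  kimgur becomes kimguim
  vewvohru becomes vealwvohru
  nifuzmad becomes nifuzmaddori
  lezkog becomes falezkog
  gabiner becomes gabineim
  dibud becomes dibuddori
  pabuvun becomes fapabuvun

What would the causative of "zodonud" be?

zodonuddori

dibud and vewvohru both have last vowel 'u' yet inflect differently (dibuddori, vealwvohru), so the last vowel is not what conditions the rule; the final letter is.
"zodonud" ends in -d. The stems ending in -d (powafpod → powafpoddori, dibud → dibuddori, nifuzmad → nifuzmaddori) double the final consonant and add -ori.
The other patterns: stems ending in -u insert -al- after the first vowel; stems ending in -r drop the final letter and add -im; stems ending in -a, -g or -n add the prefix fa-.
So zodonud → zodonuddori.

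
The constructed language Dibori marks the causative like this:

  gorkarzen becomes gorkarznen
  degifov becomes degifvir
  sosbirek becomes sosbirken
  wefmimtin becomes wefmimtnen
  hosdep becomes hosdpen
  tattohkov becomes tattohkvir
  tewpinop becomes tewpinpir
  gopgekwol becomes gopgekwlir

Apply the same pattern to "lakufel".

lakuflen

tewpinop and hosdep both end in -p yet inflect differently (tewpinpir, hosdpen), so the final letter is not what conditions the rule; the last vowel is.
"lakufel" has last vowel 'e'. The stems whose last vowel is 'e' (sosbirek → sosbirken, hosdep → hosdpen, gorkarzen → gorkarznen) delete the last vowel and add -en.
The other pattern: stems whose last vowel is 'o' delete the last vowel and add -ir.
So lakufel → lakuflen.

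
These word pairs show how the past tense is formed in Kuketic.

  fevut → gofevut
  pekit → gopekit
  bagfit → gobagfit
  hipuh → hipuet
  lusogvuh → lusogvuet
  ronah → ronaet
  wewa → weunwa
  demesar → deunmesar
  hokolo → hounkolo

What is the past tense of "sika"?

"sika" ends in -a. The one such stem in the data (wewa → weunwa) inserts -un- after the first vowel (as do demesar, hokolo), so the same rule applies.
The other patterns: stems ending in -t add the prefix go-; stems ending in -h drop the final letter and add -et.
So sika → siunka.

siunka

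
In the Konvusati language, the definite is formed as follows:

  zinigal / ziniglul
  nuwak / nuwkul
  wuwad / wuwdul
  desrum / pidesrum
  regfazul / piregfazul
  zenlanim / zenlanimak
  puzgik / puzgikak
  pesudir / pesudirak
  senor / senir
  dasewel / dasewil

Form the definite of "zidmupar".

"zidmupar" has last vowel 'a'. The stems whose last vowel is 'a' (zinigal → ziniglul, nuwak → nuwkul, wuwad → wuwdul) delete the last vowel and add -ul.
So zidmupar → zidmuprul.

zidmuprul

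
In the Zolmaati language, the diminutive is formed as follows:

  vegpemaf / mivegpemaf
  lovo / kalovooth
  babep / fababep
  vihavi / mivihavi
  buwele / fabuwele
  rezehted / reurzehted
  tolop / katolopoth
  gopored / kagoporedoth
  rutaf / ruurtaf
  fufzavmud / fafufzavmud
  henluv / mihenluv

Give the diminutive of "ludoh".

kaludohoth

"ludoh" begins with l-. The one such stem in the data (lovo → kalovooth) adds ka- … -oth around the stem, so the same rule applies.
The other patterns: stems beginning with h- or v- add the prefix mi-; stems beginning with r- insert -ur- after the first vowel; stems beginning with b- or f- add the prefix fa-.
So ludoh → kaludohoth.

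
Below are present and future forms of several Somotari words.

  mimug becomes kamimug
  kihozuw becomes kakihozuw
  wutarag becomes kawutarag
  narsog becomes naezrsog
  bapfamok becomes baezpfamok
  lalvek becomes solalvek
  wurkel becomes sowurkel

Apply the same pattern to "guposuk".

kaguposuk

mimug and narsog both end in -g yet inflect differently (kamimug, naezrsog), so the final letter is not what conditions the rule; the last vowel is.
"guposuk" has last vowel 'u'. The stems whose last vowel is 'u' (mimug → kamimug, kihozuw → kakihozuw) add the prefix ka-.
The other patterns: stems whose last vowel is 'o' insert -ez- after the first vowel; stems whose last vowel is 'e' add the prefix so-.
So guposuk → kaguposuk.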